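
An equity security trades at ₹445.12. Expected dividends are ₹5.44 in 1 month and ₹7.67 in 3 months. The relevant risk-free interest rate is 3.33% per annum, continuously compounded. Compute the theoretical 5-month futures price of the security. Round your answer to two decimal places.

₹438.13

PV(dividends) I = 5.44·e^(−0.0333·1/12) + 7.67·e^(−0.0333·3/12)
I = 5.4249 + 7.6064 = 13.0313
F = (S − I)·e^(rT) = (445.12 − 13.0313) · e^(0.0333·5/12)
= 432.0887 · e^0.013875 = 432.0887 × 1.013972 = ₹438.13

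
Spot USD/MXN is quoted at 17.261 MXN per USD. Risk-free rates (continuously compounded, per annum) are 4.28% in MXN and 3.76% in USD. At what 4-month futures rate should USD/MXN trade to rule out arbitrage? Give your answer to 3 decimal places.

17.291

F = S·e^((r_MXN − r_USD)T) = 17.261 · e^((0.0428 − 0.0376) × 4/12)
= 17.261 · e^0.001733 = 17.261 × 1.001735
F = 17.291 MXN per USD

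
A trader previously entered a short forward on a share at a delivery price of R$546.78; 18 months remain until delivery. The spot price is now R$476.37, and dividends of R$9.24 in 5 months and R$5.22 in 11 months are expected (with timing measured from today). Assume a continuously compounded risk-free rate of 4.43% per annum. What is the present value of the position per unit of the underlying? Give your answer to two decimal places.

PV(remaining dividends) I = 9.24·e^(−0.0443·5/12) + 5.22·e^(−0.0443·11/12) = 14.0833
Current forward F = (S − I)·e^(rT) = (476.37 − 14.0833)·e^(0.0443·18/12) = 462.2867 × 1.068708 = 494.0495
Value (long) = (F − K)·e^(−rT) = (494.0495 − 546.78) × 0.935710 = -49.3405
Short position value = −(long value) = R$49.34

R$49.34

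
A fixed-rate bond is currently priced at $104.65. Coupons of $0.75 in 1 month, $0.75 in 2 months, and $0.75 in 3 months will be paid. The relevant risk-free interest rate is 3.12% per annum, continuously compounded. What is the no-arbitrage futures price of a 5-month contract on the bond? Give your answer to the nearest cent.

PV(coupons) I = 0.75·e^(−0.0312·1/12) + 0.75·e^(−0.0312·2/12) + 0.75·e^(−0.0312·3/12)
I = 0.7481 + 0.7461 + 0.7442 = 2.2384
F = (S − I)·e^(rT) = (104.65 − 2.2384) · e^(0.0312·5/12)
= 102.4116 · e^0.013000 = 102.4116 × 1.013085 = $103.75

$103.75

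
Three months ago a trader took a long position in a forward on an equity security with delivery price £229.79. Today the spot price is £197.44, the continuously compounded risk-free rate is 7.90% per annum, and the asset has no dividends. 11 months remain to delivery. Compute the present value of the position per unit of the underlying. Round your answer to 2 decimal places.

Current fair forward for the remaining 11 months: F = S·e^(r·T), r = 0.0790
F = 197.44 · e^(0.0790 × 11/12) = 197.44 × 1.075103 = 212.2683
Value of long forward = (F − K)·e^(−rT) = (212.2683 − 229.79) · e^(−0.0790·11/12)
= -17.5217 × 0.930143 = -16.30

-£16.30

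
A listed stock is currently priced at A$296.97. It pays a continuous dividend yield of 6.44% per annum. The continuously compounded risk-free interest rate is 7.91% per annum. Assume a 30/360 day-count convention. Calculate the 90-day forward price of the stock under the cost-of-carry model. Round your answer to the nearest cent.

F = S·e^((r − q)T) = 296.97 · e^((0.0791 − 0.0644) × 90/360)
= 296.97 · e^0.003675 = 296.97 × 1.003682
F = A$298.06

A$298.06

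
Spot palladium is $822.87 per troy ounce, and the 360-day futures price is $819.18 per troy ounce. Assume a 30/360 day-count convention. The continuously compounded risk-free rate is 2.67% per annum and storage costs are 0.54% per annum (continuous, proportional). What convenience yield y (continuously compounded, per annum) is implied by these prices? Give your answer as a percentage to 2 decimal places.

F = S·e^((r+u−y)T) ⇒ (r+u−y) = ln(F/S)/T
ln(819.18/822.87) = -0.004494; /T ⇒ -0.004494
y = r + u − ln(F/S)/T = 0.0267 + 0.0054 + 0.004494 = 0.036594
y = 3.66%

3.66%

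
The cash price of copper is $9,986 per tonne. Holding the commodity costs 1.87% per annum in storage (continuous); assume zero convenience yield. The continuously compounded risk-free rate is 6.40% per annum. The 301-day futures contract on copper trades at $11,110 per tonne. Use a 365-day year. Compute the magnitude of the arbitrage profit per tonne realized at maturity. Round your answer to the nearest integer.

Fair futures: F* = S·e^(carry·T), with carry = (r + u) = 0.0640 + 0.0187 = 0.0827
F* = 9986 · e^(0.0827 × 301/365) = 9986 · e^0.068199 = 9986 × 1.070578 = $10690.7919
Market $11110 > fair $10690.7919: forward overpriced → cash-and-carry (buy spot, short the forward).
At maturity, profit = |F_mkt − F*| = |11110 − 10690.7919| = $419 per tonne

$419 per tonne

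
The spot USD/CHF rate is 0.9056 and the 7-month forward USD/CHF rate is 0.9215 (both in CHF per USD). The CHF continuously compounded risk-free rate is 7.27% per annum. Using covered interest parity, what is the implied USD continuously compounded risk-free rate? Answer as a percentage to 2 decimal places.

F = S·e^((r_CHF − r_USD)T) ⇒ r_USD = r_CHF − ln(F/S)/T
ln(0.9215/0.9056) = 0.017405; /(7/12) = 0.029837
r_USD = 0.0727 − 0.029837 = 0.042863
r_USD = 4.29%

4.29%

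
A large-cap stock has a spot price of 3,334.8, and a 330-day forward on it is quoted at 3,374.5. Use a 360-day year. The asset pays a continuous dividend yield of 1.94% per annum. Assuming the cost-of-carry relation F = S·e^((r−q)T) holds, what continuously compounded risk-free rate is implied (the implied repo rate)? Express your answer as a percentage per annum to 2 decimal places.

3.23%

From F = S·e^((r−q)T): (r − q) = ln(F/S)/T
ln(3374.5/3334.8) = ln(1.011905) = 0.011835
(r − q) = 0.011835 / (330/360) = 0.012911
r = ln(F/S)/T + q = 0.012911 + 0.0194 = 0.032311
r = 3.23%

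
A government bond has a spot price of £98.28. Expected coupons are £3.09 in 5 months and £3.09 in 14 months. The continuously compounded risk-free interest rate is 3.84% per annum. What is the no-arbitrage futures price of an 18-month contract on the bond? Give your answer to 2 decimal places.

£97.76

PV(coupons) I = 3.09·e^(−0.0384·5/12) + 3.09·e^(−0.0384·14/12)
I = 3.0410 + 2.9546 = 5.9956
F = (S − I)·e^(rT) = (98.28 − 5.9956) · e^(0.0384·18/12)
= 92.2844 · e^0.057600 = 92.2844 × 1.059291 = £97.76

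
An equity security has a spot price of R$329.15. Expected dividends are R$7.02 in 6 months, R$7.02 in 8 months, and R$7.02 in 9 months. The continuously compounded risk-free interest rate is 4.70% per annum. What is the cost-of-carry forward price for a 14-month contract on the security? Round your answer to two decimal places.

R$326.11

PV(dividends) I = 7.02·e^(−0.0470·6/12) + 7.02·e^(−0.0470·8/12) + 7.02·e^(−0.0470·9/12)
I = 6.8570 + 6.8035 + 6.7769 = 20.4374
F = (S − I)·e^(rT) = (329.15 − 20.4374) · e^(0.0470·14/12)
= 308.7126 · e^0.054833 = 308.7126 × 1.056364 = R$326.11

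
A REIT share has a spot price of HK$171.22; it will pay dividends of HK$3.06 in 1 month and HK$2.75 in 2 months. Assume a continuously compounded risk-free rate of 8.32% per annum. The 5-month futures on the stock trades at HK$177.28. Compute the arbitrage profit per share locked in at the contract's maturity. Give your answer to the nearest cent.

HK$5.97 per share

PV(dividends) I = 3.06·e^(−0.0832·1/12) + 2.75·e^(−0.0832·2/12) = 5.7510
Fair futures F* = (S − I)·e^(rT) = (171.22 − 5.7510)·e^0.034667 = 165.4690 × 1.035275 = 171.3059
Market HK$177.28 > fair 171.3059: forward overpriced → cash-and-carry (borrow at r, buy the stock and collect the dividends, short the forward).
Profit at T = |F_mkt − F*| = |177.28 − 171.3059| = HK$5.97 per share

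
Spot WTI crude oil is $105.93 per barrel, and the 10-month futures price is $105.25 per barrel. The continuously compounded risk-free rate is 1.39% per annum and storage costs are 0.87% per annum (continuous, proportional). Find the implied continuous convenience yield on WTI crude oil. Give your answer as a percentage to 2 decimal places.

3.03%

F = S·e^((r+u−y)T) ⇒ (r+u−y) = ln(F/S)/T
ln(105.25/105.93) = -0.006440; /T ⇒ -0.007728
y = r + u − ln(F/S)/T = 0.0139 + 0.0087 + 0.007728 = 0.030328
y = 3.03%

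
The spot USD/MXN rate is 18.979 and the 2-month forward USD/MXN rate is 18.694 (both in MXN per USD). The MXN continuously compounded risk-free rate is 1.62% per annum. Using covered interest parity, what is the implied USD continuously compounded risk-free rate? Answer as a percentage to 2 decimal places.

F = S·e^((r_MXN − r_USD)T) ⇒ r_USD = r_MXN − ln(F/S)/T
ln(18.694/18.979) = -0.015130; /(2/12) = -0.090780
r_USD = 0.0162 + 0.090780 = 0.106980
r_USD = 10.70%

10.70%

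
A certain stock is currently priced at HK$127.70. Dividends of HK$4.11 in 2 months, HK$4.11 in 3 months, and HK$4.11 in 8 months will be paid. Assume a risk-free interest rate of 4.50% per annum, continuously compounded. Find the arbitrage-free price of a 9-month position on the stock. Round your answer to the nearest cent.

PV(dividends) I = 4.11·e^(−0.0450·2/12) + 4.11·e^(−0.0450·3/12) + 4.11·e^(−0.0450·8/12)
I = 4.0793 + 4.0640 + 3.9885 = 12.1318
F = (S − I)·e^(rT) = (127.70 − 12.1318) · e^(0.0450·9/12)
= 115.5682 · e^0.033750 = 115.5682 × 1.034326 = HK$119.54

HK$119.54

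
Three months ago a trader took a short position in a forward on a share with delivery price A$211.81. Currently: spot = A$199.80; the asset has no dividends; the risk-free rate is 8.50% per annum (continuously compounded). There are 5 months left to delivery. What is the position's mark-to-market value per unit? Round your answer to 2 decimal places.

A$4.64

Current fair forward for the remaining 5 months: F = S·e^(r·T), r = 0.0850
F = 199.80 · e^(0.0850 × 5/12) = 199.80 × 1.036051 = 207.0030
Value of long forward = (F − K)·e^(−rT) = (207.0030 − 211.81) · e^(−0.0850·5/12)
= -4.8070 × 0.965203 = -4.64
Short position value = −(long value) = A$4.64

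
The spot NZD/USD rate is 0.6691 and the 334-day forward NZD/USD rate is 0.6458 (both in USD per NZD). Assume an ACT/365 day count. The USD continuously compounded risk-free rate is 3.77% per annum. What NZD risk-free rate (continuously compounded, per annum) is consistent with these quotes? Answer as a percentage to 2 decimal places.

7.64%

F = S·e^((r_USD − r_NZD)T) ⇒ r_NZD = r_USD − ln(F/S)/T
ln(0.6458/0.6691) = -0.035444; /(334/365) = -0.038734
r_NZD = 0.0377 + 0.038734 = 0.076434
r_NZD = 7.64%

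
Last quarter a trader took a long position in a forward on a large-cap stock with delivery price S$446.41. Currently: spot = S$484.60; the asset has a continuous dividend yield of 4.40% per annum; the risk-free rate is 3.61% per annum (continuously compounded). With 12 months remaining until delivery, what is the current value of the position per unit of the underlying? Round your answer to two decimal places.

S$33.16

Current fair forward for the remaining 12 months: F = S·e^((r − q)·T), (r − q) = 0.0361 − 0.0440 = -0.0079
F = 484.60 · e^(-0.0079 × 12/12) = 484.60 × 0.992131 = 480.7867
Value of long forward = (F − K)·e^(−rT) = (480.7867 − 446.41) · e^(−0.0361·12/12)
= 34.3767 × 0.964544 = 33.16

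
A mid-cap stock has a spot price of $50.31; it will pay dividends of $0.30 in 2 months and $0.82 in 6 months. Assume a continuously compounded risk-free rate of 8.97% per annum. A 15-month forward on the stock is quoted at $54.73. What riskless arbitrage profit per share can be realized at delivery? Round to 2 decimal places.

PV(dividends) I = 0.30·e^(−0.0897·2/12) + 0.82·e^(−0.0897·6/12) = 1.0796
Fair forward F* = (S − I)·e^(rT) = (50.31 − 1.0796)·e^0.112125 = 49.2304 × 1.118653 = 55.0717
Market $54.73 < fair 55.0717: forward underpriced → reverse cash-and-carry (short the stock, invest proceeds at r, pay the dividends, go long the forward).
Profit at T = |F_mkt − F*| = |54.73 − 55.0717| = $0.34 per share

$0.34 per share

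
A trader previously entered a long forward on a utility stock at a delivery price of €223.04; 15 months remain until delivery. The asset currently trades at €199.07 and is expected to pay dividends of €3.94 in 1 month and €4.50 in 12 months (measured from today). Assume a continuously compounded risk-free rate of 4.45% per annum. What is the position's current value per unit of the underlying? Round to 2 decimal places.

PV(remaining dividends) I = 3.94·e^(−0.0445·1/12) + 4.50·e^(−0.0445·12/12) = 8.2296
Current forward F = (S − I)·e^(rT) = (199.07 − 8.2296)·e^(0.0445·15/12) = 190.8404 × 1.057201 = 201.7567
Value (long) = (F − K)·e^(−rT) = (201.7567 − 223.04) × 0.945894 = -20.1317
Value = -€20.13

-€20.13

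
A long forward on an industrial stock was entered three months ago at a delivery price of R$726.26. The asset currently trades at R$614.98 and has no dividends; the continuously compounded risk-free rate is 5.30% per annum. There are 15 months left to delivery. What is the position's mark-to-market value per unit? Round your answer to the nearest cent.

Current fair forward for the remaining 15 months: F = S·e^(r·T), r = 0.0530
F = 614.98 · e^(0.0530 × 15/12) = 614.98 × 1.068494 = 657.1024
Value of long forward = (F − K)·e^(−rT) = (657.1024 − 726.26) · e^(−0.0530·15/12)
= -69.1576 × 0.935897 = -64.72

-R$64.72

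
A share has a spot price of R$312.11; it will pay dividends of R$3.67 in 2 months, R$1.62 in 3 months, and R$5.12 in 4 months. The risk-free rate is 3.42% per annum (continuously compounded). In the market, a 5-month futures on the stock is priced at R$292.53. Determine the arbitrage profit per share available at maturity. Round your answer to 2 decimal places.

R$13.59 per share

PV(dividends) I = 3.67·e^(−0.0342·2/12) + 1.62·e^(−0.0342·3/12) + 5.12·e^(−0.0342·4/12) = 10.3173
Fair futures F* = (S − I)·e^(rT) = (312.11 − 10.3173)·e^0.014250 = 301.7927 × 1.014352 = 306.1240
Market R$292.53 < fair 306.1240: forward underpriced → reverse cash-and-carry (short the stock, invest proceeds at r, pay the dividends, go long the forward).
Profit at T = |F_mkt − F*| = |292.53 − 306.1240| = R$13.59 per share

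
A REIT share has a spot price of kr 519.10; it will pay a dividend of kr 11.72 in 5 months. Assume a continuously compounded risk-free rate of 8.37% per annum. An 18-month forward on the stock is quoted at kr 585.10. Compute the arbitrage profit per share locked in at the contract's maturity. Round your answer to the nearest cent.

kr 9.39 per share

PV(dividends) I = 11.72·e^(−0.0837·5/12) = 11.3183
Fair forward F* = (S − I)·e^(rT) = (519.10 − 11.3183)·e^0.125550 = 507.7817 × 1.133772 = 575.7087
Market kr 585.10 > fair 575.7087: forward overpriced → cash-and-carry (borrow at r, buy the stock and collect the dividends, short the forward).
Profit at T = |F_mkt − F*| = |585.10 − 575.7087| = kr 9.39 per share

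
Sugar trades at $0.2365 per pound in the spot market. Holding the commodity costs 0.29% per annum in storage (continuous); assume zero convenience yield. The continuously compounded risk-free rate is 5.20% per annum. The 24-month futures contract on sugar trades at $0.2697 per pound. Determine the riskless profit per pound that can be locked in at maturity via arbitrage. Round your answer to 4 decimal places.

$0.0058 per pound

Fair futures: F* = S·e^(carry·T), with carry = (r + u) = 0.0520 + 0.0029 = 0.0549
F* = 0.2365 · e^(0.0549 × 24/12) = 0.2365 · e^0.109800 = 0.2365 × 1.116055 = $0.2639
Market $0.2697 > fair $0.2639: forward overpriced → cash-and-carry (buy spot, short the forward).
At maturity, profit = |F_mkt − F*| = |0.2697 − 0.2639| = $0.0058 per pound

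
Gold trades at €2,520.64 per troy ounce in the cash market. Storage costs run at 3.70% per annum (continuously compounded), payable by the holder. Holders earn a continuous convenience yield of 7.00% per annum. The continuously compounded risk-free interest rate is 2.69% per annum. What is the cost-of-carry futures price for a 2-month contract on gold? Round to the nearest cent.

€2,518.08 per troy ounce

Net carry = r + u − y = 0.0269 + 0.0370 − 0.0700 = -0.0061
F = S·e^((r+u−y)T) = 2520.64 · e^(-0.0061 × 2/12) = 2520.64 · e^-0.00101667
= 2520.64 × 0.99898385 = €2,518.08 per troy ounce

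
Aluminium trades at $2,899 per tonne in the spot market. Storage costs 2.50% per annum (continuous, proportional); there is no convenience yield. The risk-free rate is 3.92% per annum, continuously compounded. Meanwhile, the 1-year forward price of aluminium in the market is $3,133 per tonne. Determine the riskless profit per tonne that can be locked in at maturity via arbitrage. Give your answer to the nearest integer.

$42 per tonne

Fair forward: F* = S·e^(carry·T), with carry = (r + u) = 0.0392 + 0.0250 = 0.0642
F* = 2899 · e^(0.0642 × 1) = 2899 · e^0.064200 = 2899 × 1.066306 = $3091.2211
Market $3133 > fair $3091.2211: forward overpriced → cash-and-carry (buy spot, short the forward).
At maturity, profit = |F_mkt − F*| = |3133 − 3091.2211| = $42 per tonne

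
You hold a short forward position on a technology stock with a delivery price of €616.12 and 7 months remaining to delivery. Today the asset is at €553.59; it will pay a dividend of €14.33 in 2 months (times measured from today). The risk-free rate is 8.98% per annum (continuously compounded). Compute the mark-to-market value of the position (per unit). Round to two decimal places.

PV(remaining dividends) I = 14.33·e^(−0.0898·2/12) = 14.1171
Current forward F = (S − I)·e^(rT) = (553.59 − 14.1171)·e^(0.0898·7/12) = 539.4729 × 1.053780 = 568.4858
Value (long) = (F − K)·e^(−rT) = (568.4858 − 616.12) × 0.948965 = -45.2032
Short position value = −(long value) = €45.20

€45.20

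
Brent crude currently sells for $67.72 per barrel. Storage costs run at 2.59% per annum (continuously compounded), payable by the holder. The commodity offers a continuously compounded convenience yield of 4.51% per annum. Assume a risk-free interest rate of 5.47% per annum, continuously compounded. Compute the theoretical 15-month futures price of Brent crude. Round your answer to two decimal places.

Net carry = r + u − y = 0.0547 + 0.0259 − 0.0451 = 0.0355
F = S·e^((r+u−y)T) = 67.72 · e^(0.0355 × 15/12) = 67.72 · e^0.044375
= 67.72 × 1.045374 = $70.79 per barrel

$70.79 per barrel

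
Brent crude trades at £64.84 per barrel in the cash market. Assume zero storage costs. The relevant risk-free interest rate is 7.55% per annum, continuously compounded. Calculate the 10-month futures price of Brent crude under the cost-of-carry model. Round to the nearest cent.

F = S·e^(rT) = 64.84 · e^(0.0755 × 10/12) = 64.84 · e^0.062917
= 64.84 × 1.064938 = £69.05 per barrel

£69.05 per barrel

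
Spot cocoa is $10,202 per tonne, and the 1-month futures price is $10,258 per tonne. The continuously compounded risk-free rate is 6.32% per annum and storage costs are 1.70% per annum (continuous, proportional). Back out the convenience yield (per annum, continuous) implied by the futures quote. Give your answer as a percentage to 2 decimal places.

F = S·e^((r+u−y)T) ⇒ (r+u−y) = ln(F/S)/T
ln(10258/10202) = 0.005474; /T ⇒ 0.065688
y = r + u − ln(F/S)/T = 0.0632 + 0.0170 − 0.065688 = 0.014512
y = 1.45%

1.45%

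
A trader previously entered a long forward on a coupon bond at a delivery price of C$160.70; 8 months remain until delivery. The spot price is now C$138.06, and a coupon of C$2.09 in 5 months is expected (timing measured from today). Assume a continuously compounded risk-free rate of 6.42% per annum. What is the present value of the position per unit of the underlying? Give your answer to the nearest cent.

-C$17.94

PV(remaining coupons) I = 2.09·e^(−0.0642·5/12) = 2.0348
Current forward F = (S − I)·e^(rT) = (138.06 − 2.0348)·e^(0.0642·8/12) = 136.0252 × 1.043729 = 141.9734
Value (long) = (F − K)·e^(−rT) = (141.9734 − 160.70) × 0.958103 = -17.9420
Value = -C$17.94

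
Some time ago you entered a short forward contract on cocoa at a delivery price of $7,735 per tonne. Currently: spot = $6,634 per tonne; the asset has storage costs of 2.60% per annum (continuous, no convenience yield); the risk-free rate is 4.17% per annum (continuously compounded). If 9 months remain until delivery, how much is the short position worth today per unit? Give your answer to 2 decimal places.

Current fair forward for the remaining 9 months: F = S·e^((r + u)·T), (r + u) = 0.0417 + 0.0260 = 0.0677
F = 6634 · e^(0.0677 × 9/12) = 6634 × 1.05208615 = 6979.5395
Value of long forward = (F − K)·e^(−rT) = (6979.5395 − 7735) · e^(−0.0417·9/12)
= -755.4605 × 0.96920900 = -732.20
Short position value = −(long value) = $732.20

$732.20 per tonne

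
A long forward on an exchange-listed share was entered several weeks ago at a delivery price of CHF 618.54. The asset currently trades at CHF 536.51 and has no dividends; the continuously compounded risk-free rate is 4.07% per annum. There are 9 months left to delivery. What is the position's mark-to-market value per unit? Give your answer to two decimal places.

Current fair forward for the remaining 9 months: F = S·e^(r·T), r = 0.0407
F = 536.51 · e^(0.0407 × 9/12) = 536.51 × 1.030996 = 553.1397
Value of long forward = (F − K)·e^(−rT) = (553.1397 − 618.54) · e^(−0.0407·9/12)
= -65.4003 × 0.969936 = -63.43

-CHF 63.43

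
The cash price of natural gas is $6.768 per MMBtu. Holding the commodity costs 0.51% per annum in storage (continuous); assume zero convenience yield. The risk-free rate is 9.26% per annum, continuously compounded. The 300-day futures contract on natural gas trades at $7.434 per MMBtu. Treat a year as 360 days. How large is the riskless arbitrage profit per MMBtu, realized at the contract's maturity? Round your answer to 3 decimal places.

$0.092 per MMBtu

Fair futures: F* = S·e^(carry·T), with carry = (r + u) = 0.0926 + 0.0051 = 0.0977
F* = 6.768 · e^(0.0977 × 300/360) = 6.768 · e^0.081417 = 6.768 × 1.084823 = $7.3421
Market $7.434 > fair $7.3421: forward overpriced → cash-and-carry (buy spot, short the forward).
At maturity, profit = |F_mkt − F*| = |7.434 − 7.3421| = $0.092 per MMBtu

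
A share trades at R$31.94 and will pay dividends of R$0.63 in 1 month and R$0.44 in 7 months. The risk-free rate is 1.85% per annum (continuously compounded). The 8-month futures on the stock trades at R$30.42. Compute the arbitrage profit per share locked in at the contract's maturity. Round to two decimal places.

R$0.84 per share

PV(dividends) I = 0.63·e^(−0.0185·1/12) + 0.44·e^(−0.0185·7/12) = 1.0643
Fair futures F* = (S − I)·e^(rT) = (31.94 − 1.0643)·e^0.012333 = 30.8757 × 1.012409 = 31.2588
Market R$30.42 < fair 31.2588: forward underpriced → reverse cash-and-carry (short the stock, invest proceeds at r, pay the dividends, go long the forward).
Profit at T = |F_mkt − F*| = |30.42 − 31.2588| = R$0.84 per share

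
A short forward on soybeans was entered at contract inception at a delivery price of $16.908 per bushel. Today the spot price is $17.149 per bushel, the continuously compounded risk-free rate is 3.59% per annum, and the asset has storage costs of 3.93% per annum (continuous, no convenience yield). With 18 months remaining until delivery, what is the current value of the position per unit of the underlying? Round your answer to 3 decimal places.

-$2.169 per bushel

Current fair forward for the remaining 18 months: F = S·e^((r + u)·T), (r + u) = 0.0359 + 0.0393 = 0.0752
F = 17.149 · e^(0.0752 × 18/12) = 17.149 × 1.119408 = 19.1967
Value of long forward = (F − K)·e^(−rT) = (19.1967 − 16.908) · e^(−0.0359·18/12)
= 2.2887 × 0.947574 = 2.169
Short position value = −(long value) = -$2.169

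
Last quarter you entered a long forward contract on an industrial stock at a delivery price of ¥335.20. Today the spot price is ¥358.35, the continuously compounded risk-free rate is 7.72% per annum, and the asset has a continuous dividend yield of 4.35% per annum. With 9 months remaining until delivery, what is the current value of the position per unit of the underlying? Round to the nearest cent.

¥30.50

Current fair forward for the remaining 9 months: F = S·e^((r − q)·T), (r − q) = 0.0772 − 0.0435 = 0.0337
F = 358.35 · e^(0.0337 × 9/12) = 358.35 × 1.025597 = 367.5227
Value of long forward = (F − K)·e^(−rT) = (367.5227 − 335.20) · e^(−0.0772·9/12)
= 32.3227 × 0.943744 = 30.50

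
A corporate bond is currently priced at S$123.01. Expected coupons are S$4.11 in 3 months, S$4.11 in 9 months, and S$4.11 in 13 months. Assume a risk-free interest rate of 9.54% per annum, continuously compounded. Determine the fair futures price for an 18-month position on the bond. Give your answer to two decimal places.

PV(coupons) I = 4.11·e^(−0.0954·3/12) + 4.11·e^(−0.0954·9/12) + 4.11·e^(−0.0954·13/12)
I = 4.0131 + 3.8262 + 3.7064 = 11.5457
F = (S − I)·e^(rT) = (123.01 − 11.5457) · e^(0.0954·18/12)
= 111.4643 · e^0.143100 = 111.4643 × 1.153845 = S$128.61

S$128.61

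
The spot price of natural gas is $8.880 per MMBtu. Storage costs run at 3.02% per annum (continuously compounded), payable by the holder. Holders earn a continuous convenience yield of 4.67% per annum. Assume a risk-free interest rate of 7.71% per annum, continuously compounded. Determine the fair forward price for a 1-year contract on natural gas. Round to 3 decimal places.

Net carry = r + u − y = 0.0771 + 0.0302 − 0.0467 = 0.0606
F = S·e^((r+u−y)T) = 8.880 · e^(0.0606 × 1) = 8.880 · e^0.060600
= 8.880 × 1.062474 = $9.435 per MMBtu

$9.435 per MMBtu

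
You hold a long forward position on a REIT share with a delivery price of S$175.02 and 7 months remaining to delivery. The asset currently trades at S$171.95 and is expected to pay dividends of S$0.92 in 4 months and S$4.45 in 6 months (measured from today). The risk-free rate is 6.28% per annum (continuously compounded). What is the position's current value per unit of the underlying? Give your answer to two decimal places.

PV(remaining dividends) I = 0.92·e^(−0.0628·4/12) + 4.45·e^(−0.0628·6/12) = 5.2134
Current forward F = (S − I)·e^(rT) = (171.95 − 5.2134)·e^(0.0628·7/12) = 166.7366 × 1.037313 = 172.9580
Value (long) = (F − K)·e^(−rT) = (172.9580 − 175.02) × 0.964030 = -1.9878
Value = -S$1.99

-S$1.99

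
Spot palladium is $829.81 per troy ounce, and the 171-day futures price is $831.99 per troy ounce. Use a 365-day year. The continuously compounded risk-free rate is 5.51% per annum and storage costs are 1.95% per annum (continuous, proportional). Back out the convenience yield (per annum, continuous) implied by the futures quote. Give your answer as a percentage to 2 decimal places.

F = S·e^((r+u−y)T) ⇒ (r+u−y) = ln(F/S)/T
ln(831.99/829.81) = 0.002624; /T ⇒ 0.005601
y = r + u − ln(F/S)/T = 0.0551 + 0.0195 − 0.005601 = 0.068999
y = 6.90%

6.90%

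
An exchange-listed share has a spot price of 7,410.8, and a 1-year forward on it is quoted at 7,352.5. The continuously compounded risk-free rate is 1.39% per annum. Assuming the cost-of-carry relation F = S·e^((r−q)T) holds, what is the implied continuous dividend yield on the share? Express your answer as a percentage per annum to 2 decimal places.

2.18%

From F = S·e^((r−q)T): (r − q) = ln(F/S)/T
ln(7352.5/7410.8) = ln(0.992133) = -0.007898
(r − q) = -0.007898 / (12/12) = -0.007898
q = r − ln(F/S)/T = 0.0139 + 0.007898 = 0.021798
q = 2.18%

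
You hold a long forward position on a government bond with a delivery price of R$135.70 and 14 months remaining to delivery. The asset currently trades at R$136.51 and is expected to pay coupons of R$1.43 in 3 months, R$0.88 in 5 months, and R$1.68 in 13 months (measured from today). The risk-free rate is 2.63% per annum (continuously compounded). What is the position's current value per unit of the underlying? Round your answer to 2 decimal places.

PV(remaining coupons) I = 1.43·e^(−0.0263·3/12) + 0.88·e^(−0.0263·5/12) + 1.68·e^(−0.0263·13/12) = 3.9238
Current forward F = (S − I)·e^(rT) = (136.51 − 3.9238)·e^(0.0263·14/12) = 132.5862 × 1.031159 = 136.7175
Value (long) = (F − K)·e^(−rT) = (136.7175 − 135.70) × 0.969783 = 0.9868
Value = R$0.99

R$0.99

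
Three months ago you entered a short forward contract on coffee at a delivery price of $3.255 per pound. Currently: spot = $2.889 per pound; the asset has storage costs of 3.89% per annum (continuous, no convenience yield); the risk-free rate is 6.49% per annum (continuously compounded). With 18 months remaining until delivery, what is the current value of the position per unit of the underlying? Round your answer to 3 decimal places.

Current fair forward for the remaining 18 months: F = S·e^((r + u)·T), (r + u) = 0.0649 + 0.0389 = 0.1038
F = 2.889 · e^(0.1038 × 18/12) = 2.889 × 1.168476 = 3.3757
Value of long forward = (F − K)·e^(−rT) = (3.3757 − 3.255) · e^(−0.0649·18/12)
= 0.1207 × 0.907238 = 0.110
Short position value = −(long value) = -$0.110

-$0.110 per pound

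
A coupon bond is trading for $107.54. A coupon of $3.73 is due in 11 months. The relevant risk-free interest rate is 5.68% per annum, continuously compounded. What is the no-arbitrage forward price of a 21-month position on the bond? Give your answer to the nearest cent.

PV(coupons) I = 3.73·e^(−0.0568·11/12)
I = 3.5408
F = (S − I)·e^(rT) = (107.54 − 3.5408) · e^(0.0568·21/12)
= 103.9992 · e^0.099400 = 103.9992 × 1.104508 = $114.87

$114.87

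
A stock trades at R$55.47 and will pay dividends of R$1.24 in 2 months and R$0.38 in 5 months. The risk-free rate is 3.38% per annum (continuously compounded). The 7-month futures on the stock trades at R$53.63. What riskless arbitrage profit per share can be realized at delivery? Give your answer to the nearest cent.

R$1.30 per share

PV(dividends) I = 1.24·e^(−0.0338·2/12) + 0.38·e^(−0.0338·5/12) = 1.6077
Fair futures F* = (S − I)·e^(rT) = (55.47 − 1.6077)·e^0.019717 = 53.8623 × 1.019913 = 54.9349
Market R$53.63 < fair 54.9349: forward underpriced → reverse cash-and-carry (short the stock, invest proceeds at r, pay the dividends, go long the forward).
Profit at T = |F_mkt − F*| = |53.63 − 54.9349| = R$1.30 per share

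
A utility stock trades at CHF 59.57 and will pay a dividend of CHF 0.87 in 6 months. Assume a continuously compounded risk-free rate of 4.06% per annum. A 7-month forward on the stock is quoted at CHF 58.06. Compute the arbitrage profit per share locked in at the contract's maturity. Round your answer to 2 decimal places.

PV(dividends) I = 0.87·e^(−0.0406·6/12) = 0.8525
Fair forward F* = (S − I)·e^(rT) = (59.57 − 0.8525)·e^0.023683 = 58.7175 × 1.023966 = 60.1247
Market CHF 58.06 < fair 60.1247: forward underpriced → reverse cash-and-carry (short the stock, invest proceeds at r, pay the dividends, go long the forward).
Profit at T = |F_mkt − F*| = |58.06 − 60.1247| = CHF 2.06 per share

CHF 2.06 per share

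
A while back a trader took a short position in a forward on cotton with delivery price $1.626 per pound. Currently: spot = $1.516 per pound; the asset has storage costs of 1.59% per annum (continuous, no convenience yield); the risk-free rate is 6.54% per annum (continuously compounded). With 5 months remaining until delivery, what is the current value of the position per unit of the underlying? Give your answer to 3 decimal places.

$0.056 per pound

Current fair forward for the remaining 5 months: F = S·e^((r + u)·T), (r + u) = 0.0654 + 0.0159 = 0.0813
F = 1.516 · e^(0.0813 × 5/12) = 1.516 × 1.034455 = 1.5682
Value of long forward = (F − K)·e^(−rT) = (1.5682 − 1.626) · e^(−0.0654·5/12)
= -0.0578 × 0.973118 = -0.056
Short position value = −(long value) = $0.056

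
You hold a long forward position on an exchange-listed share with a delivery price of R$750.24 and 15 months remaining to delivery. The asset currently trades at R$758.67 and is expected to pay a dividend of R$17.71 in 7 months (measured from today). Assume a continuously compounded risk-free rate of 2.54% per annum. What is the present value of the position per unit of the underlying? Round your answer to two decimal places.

R$14.43

PV(remaining dividends) I = 17.71·e^(−0.0254·7/12) = 17.4495
Current forward F = (S − I)·e^(rT) = (758.67 − 17.4495)·e^(0.0254·15/12) = 741.2205 × 1.032259 = 765.1315
Value (long) = (F − K)·e^(−rT) = (765.1315 − 750.24) × 0.968749 = 14.4261
Value = R$14.43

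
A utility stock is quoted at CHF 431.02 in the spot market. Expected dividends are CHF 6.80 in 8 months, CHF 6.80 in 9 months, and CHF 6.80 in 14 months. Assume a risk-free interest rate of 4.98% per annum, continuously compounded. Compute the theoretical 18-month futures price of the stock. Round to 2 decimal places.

PV(dividends) I = 6.80·e^(−0.0498·8/12) + 6.80·e^(−0.0498·9/12) + 6.80·e^(−0.0498·14/12)
I = 6.5779 + 6.5507 + 6.4162 = 19.5448
F = (S − I)·e^(rT) = (431.02 − 19.5448) · e^(0.0498·18/12)
= 411.4752 · e^0.074700 = 411.4752 × 1.077561 = CHF 443.39

CHF 443.39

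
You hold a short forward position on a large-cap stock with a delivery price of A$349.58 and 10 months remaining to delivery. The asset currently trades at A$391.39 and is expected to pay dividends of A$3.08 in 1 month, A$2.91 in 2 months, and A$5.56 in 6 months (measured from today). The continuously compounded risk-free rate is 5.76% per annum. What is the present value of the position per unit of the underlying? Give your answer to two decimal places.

-A$46.84

PV(remaining dividends) I = 3.08·e^(−0.0576·1/12) + 2.91·e^(−0.0576·2/12) + 5.56·e^(−0.0576·6/12) = 11.3496
Current forward F = (S − I)·e^(rT) = (391.39 − 11.3496)·e^(0.0576·10/12) = 380.0404 × 1.049171 = 398.7274
Value (long) = (F − K)·e^(−rT) = (398.7274 − 349.58) × 0.953134 = 46.8441
Short position value = −(long value) = -A$46.84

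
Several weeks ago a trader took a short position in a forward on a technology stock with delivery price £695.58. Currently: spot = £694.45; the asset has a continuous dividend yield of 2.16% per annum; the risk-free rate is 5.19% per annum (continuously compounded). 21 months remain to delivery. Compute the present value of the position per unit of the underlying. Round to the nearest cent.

Current fair forward for the remaining 21 months: F = S·e^((r − q)·T), (r − q) = 0.0519 − 0.0216 = 0.0303
F = 694.45 · e^(0.0303 × 21/12) = 694.45 × 1.054456 = 732.2670
Value of long forward = (F − K)·e^(−rT) = (732.2670 − 695.58) · e^(−0.0519·21/12)
= 36.6870 × 0.913178 = 33.50
Short position value = −(long value) = -£33.50

-£33.50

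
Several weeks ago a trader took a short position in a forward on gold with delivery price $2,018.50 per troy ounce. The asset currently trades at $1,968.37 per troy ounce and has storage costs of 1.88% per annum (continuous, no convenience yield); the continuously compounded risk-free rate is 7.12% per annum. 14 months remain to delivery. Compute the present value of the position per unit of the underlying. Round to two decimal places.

Current fair forward for the remaining 14 months: F = S·e^((r + u)·T), (r + u) = 0.0712 + 0.0188 = 0.0900
F = 1968.37 · e^(0.0900 × 14/12) = 1968.37 × 1.11071061 = 2186.2894
Value of long forward = (F − K)·e^(−rT) = (2186.2894 − 2018.50) · e^(−0.0712·14/12)
= 167.7894 × 0.92028979 = 154.41
Short position value = −(long value) = -$154.41

-$154.41 per troy ounce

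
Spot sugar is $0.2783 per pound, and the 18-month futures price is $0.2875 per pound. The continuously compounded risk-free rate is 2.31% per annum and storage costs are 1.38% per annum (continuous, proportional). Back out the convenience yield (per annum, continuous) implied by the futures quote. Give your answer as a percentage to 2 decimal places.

1.52%

F = S·e^((r+u−y)T) ⇒ (r+u−y) = ln(F/S)/T
ln(0.2875/0.2783) = 0.032523; /T ⇒ 0.021682
y = r + u − ln(F/S)/T = 0.0231 + 0.0138 − 0.021682 = 0.015218
y = 1.52%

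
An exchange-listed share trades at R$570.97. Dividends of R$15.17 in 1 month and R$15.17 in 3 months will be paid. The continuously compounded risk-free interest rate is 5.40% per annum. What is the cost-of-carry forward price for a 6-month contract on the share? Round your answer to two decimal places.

R$555.70

PV(dividends) I = 15.17·e^(−0.0540·1/12) + 15.17·e^(−0.0540·3/12)
I = 15.1019 + 14.9666 = 30.0685
F = (S − I)·e^(rT) = (570.97 − 30.0685) · e^(0.0540·6/12)
= 540.9015 · e^0.027000 = 540.9015 × 1.027368 = R$555.70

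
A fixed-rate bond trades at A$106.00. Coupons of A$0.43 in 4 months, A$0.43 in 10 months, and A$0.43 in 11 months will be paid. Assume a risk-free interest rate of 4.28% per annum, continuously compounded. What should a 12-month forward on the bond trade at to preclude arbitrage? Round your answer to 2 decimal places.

PV(coupons) I = 0.43·e^(−0.0428·4/12) + 0.43·e^(−0.0428·10/12) + 0.43·e^(−0.0428·11/12)
I = 0.4239 + 0.4149 + 0.4135 = 1.2523
F = (S − I)·e^(rT) = (106.00 − 1.2523) · e^(0.0428·12/12)
= 104.7477 · e^0.042800 = 104.7477 × 1.043729 = A$109.33

A$109.33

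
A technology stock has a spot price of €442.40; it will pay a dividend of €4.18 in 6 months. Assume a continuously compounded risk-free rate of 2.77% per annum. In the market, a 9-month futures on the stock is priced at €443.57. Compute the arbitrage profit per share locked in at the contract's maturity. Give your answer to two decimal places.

€3.91 per share

PV(dividends) I = 4.18·e^(−0.0277·6/12) = 4.1225
Fair futures F* = (S − I)·e^(rT) = (442.40 − 4.1225)·e^0.020775 = 438.2775 × 1.020992 = 447.4778
Market €443.57 < fair 447.4778: forward underpriced → reverse cash-and-carry (short the stock, invest proceeds at r, pay the dividends, go long the forward).
Profit at T = |F_mkt − F*| = |443.57 − 447.4778| = €3.91 per share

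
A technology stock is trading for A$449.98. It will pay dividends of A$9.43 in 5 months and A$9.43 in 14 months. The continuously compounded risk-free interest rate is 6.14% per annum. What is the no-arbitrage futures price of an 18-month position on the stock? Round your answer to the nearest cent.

PV(dividends) I = 9.43·e^(−0.0614·5/12) + 9.43·e^(−0.0614·14/12)
I = 9.1918 + 8.7781 = 17.9699
F = (S − I)·e^(rT) = (449.98 − 17.9699) · e^(0.0614·18/12)
= 432.0101 · e^0.092100 = 432.0101 × 1.096474 = A$473.69

A$473.69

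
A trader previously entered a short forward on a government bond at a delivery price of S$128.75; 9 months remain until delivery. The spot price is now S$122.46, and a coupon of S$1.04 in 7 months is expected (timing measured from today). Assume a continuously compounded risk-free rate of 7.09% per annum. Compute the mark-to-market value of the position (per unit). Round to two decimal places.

S$0.62

PV(remaining coupons) I = 1.04·e^(−0.0709·7/12) = 0.9979
Current forward F = (S − I)·e^(rT) = (122.46 − 0.9979)·e^(0.0709·9/12) = 121.4621 × 1.054614 = 128.0956
Value (long) = (F − K)·e^(−rT) = (128.0956 − 128.75) × 0.948214 = -0.6205
Short position value = −(long value) = S$0.62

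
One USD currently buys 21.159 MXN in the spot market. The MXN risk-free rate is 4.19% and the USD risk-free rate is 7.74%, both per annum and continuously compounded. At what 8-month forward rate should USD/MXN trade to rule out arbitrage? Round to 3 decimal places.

20.664

F = S·e^((r_MXN − r_USD)T) = 21.159 · e^((0.0419 − 0.0774) × 8/12)
= 21.159 · e^-0.023667 = 21.159 × 0.976611
F = 20.664 MXN per USD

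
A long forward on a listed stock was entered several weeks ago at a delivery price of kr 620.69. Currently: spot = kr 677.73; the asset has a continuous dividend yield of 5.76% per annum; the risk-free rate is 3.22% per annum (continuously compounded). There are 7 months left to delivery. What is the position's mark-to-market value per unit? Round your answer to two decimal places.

kr 46.20

Current fair forward for the remaining 7 months: F = S·e^((r − q)·T), (r − q) = 0.0322 − 0.0576 = -0.0254
F = 677.73 · e^(-0.0254 × 7/12) = 677.73 × 0.985293 = 667.7626
Value of long forward = (F − K)·e^(−rT) = (667.7626 − 620.69) · e^(−0.0322·7/12)
= 47.0726 × 0.981392 = 46.20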